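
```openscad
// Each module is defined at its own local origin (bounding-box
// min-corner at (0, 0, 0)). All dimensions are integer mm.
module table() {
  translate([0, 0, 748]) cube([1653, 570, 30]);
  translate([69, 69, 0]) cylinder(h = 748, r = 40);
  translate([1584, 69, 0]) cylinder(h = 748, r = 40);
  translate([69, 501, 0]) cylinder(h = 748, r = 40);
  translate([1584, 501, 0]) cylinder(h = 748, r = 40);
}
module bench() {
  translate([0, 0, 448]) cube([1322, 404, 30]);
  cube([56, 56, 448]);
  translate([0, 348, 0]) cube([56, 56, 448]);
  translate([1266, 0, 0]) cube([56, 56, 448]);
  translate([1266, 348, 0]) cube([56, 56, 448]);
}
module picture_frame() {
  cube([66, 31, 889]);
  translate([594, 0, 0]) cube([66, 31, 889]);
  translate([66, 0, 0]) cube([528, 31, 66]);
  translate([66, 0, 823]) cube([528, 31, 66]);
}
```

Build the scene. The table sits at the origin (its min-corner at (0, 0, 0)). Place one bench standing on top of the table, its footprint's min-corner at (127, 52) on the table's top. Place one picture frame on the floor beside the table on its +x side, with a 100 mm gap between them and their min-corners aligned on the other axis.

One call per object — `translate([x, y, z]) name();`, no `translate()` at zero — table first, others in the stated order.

table();
translate([127, 52, 778]) bench();
translate([1753, 0, 0]) picture_frame();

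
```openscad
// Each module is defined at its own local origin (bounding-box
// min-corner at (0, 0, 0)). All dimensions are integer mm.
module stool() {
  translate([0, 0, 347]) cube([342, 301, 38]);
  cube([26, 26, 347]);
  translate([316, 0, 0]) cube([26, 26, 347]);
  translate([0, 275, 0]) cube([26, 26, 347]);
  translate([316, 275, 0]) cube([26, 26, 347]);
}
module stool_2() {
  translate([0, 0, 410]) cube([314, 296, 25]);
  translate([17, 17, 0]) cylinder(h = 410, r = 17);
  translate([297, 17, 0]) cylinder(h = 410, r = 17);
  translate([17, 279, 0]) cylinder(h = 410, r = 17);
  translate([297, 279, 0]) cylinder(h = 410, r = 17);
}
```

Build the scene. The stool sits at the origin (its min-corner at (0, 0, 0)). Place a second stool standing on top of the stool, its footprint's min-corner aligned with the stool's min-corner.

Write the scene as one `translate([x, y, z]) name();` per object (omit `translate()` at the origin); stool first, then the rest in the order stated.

stool();
translate([0, 0, 385]) stool_2();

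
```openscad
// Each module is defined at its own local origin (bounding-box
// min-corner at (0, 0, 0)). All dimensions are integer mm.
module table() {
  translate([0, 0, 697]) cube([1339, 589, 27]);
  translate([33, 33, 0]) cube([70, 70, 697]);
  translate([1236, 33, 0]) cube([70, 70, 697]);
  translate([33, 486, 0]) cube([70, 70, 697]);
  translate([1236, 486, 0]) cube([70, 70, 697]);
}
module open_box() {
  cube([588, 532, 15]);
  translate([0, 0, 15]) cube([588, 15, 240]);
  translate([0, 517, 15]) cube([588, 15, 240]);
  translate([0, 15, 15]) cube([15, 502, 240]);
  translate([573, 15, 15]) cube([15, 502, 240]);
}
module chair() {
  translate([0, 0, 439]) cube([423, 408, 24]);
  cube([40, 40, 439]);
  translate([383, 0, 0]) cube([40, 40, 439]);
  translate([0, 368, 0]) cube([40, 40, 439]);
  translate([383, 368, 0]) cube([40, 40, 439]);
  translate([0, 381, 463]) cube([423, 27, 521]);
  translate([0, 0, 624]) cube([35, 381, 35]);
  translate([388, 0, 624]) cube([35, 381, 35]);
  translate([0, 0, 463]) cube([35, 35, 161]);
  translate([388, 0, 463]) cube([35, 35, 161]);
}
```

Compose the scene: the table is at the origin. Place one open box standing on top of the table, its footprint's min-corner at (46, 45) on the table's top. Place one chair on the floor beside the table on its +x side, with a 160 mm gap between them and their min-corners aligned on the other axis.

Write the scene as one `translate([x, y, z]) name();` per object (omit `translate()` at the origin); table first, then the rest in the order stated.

table();
translate([46, 45, 724]) open_box();
translate([1499, 0, 0]) chair();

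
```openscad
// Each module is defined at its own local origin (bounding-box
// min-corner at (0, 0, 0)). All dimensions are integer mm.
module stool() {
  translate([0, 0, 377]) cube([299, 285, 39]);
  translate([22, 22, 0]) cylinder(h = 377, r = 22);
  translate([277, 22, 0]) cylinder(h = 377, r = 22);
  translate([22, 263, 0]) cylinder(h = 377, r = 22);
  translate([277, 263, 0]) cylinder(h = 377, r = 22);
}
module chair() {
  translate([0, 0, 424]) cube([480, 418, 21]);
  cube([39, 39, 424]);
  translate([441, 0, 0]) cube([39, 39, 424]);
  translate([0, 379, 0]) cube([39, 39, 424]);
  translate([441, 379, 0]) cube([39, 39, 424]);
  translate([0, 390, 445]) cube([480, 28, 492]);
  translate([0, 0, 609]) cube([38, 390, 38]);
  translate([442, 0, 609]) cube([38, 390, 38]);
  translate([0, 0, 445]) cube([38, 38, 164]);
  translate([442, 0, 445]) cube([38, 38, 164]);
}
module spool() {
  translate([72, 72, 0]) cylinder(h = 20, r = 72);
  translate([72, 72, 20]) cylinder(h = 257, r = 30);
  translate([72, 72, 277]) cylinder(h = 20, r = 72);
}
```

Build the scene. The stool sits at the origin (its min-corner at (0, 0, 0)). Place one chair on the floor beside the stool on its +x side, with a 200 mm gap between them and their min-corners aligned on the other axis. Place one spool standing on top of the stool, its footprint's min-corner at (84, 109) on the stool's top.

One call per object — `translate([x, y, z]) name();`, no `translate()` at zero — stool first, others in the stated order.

stool();
translate([499, 0, 0]) chair();
translate([84, 109, 416]) spool();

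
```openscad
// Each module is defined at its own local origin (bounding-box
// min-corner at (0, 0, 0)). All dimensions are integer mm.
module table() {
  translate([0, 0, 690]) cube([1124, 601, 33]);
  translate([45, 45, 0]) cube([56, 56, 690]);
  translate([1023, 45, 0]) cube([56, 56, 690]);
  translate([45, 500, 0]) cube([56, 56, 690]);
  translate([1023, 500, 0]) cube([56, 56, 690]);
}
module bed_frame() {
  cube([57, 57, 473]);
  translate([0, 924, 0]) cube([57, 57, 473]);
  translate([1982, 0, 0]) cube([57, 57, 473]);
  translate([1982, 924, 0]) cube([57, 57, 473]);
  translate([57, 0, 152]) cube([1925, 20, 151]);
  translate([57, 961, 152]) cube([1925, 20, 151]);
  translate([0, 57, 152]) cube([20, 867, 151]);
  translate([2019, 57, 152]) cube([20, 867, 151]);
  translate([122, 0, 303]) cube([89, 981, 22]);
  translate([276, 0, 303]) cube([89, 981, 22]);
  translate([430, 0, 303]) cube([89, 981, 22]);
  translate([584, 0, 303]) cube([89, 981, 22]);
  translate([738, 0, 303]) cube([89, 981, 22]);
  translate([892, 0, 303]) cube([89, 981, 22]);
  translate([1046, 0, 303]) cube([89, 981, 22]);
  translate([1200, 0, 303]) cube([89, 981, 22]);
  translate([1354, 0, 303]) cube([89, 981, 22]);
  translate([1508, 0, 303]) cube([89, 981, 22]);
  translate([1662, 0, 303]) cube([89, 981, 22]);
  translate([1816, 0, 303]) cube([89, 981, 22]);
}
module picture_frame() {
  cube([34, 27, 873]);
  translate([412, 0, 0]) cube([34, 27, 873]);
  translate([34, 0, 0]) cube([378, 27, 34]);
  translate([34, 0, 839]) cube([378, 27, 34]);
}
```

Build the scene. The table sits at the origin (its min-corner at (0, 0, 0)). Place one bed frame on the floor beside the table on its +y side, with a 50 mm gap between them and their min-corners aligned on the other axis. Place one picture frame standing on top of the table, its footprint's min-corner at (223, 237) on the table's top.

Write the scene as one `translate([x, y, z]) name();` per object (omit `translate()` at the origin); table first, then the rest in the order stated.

table();
translate([0, 651, 0]) bed_frame();
translate([223, 237, 723]) picture_frame();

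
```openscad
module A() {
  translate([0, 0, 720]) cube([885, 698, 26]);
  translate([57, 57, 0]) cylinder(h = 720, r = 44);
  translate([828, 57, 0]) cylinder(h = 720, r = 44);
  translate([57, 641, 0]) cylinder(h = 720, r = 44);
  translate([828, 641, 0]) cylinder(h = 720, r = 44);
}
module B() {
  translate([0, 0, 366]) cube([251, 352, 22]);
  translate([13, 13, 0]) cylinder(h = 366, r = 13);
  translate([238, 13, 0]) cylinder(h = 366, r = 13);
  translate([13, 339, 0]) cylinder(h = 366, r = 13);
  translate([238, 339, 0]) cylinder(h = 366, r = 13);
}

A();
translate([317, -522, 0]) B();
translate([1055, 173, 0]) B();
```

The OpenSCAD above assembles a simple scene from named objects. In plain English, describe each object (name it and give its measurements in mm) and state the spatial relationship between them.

A is a table: top 885 mm (x) × 698 mm (y), 26 mm thick, upper face at z = 746 mm, on four round legs of 88 mm diameter, each leg's bounding box inset 13 mm from the nearest pair of top edges, running from z = 0 to the bottom of the top.

B is a four-legged stool. The seat is a 251×352×22 mm slab whose top surface is at z = 388 mm; four round legs, each 26 mm in diameter, run from the floor (z = 0) to the underside of the seat, each leg's axis is inset half a diameter from the nearest pair of seat edges (so the leg's bounding box is flush with the corner).

Two stools sit around the table at the −y, +x sides.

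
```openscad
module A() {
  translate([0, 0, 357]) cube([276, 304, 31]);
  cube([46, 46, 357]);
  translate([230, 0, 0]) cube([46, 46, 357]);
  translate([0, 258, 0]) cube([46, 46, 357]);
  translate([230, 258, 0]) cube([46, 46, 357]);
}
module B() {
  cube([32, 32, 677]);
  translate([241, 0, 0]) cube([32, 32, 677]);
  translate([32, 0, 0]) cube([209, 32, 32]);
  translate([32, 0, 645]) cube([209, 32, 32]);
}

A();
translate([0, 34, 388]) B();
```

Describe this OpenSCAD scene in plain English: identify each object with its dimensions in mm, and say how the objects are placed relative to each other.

A is a four-legged stool. The seat is 276×304 mm, 31 mm thick, top at z = 388 mm. It stands on four square legs, each 46×46 mm in cross-section, from z = 0 to the seat underside, each flush with a corner of the seat.

B is a rectangular picture frame lying in the x–z plane (depth along y). The opening is 209 mm wide (x) by 613 mm tall (z), surrounded by a border 32 mm wide on all four sides. The frame is 32 mm deep and is made of two full-height vertical stiles with two horizontal rails fitted between them.

The picture frame is on top of the stool.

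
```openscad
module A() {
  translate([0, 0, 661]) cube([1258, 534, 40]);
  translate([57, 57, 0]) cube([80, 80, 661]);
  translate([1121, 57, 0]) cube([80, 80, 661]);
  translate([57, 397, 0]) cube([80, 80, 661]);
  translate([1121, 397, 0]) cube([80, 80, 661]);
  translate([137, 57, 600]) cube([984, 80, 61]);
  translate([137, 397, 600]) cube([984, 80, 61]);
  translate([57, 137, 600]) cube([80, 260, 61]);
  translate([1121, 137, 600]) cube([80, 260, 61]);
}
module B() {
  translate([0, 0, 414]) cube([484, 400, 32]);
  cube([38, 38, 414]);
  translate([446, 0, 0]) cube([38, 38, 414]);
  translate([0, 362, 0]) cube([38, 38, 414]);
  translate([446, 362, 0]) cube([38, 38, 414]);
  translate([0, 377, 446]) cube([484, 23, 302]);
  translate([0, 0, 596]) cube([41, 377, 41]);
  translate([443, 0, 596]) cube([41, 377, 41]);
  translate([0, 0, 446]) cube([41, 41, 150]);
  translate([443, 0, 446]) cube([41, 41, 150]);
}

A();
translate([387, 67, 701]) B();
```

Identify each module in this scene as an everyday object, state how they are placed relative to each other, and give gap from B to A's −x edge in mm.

A is a table. B is a chair. The chair is on top of the table, centred. The gap from the chair to the table's −x edge is 387 mm.

The chair's min-x is at 387; the table's min-x is 0; gap = 387 mm.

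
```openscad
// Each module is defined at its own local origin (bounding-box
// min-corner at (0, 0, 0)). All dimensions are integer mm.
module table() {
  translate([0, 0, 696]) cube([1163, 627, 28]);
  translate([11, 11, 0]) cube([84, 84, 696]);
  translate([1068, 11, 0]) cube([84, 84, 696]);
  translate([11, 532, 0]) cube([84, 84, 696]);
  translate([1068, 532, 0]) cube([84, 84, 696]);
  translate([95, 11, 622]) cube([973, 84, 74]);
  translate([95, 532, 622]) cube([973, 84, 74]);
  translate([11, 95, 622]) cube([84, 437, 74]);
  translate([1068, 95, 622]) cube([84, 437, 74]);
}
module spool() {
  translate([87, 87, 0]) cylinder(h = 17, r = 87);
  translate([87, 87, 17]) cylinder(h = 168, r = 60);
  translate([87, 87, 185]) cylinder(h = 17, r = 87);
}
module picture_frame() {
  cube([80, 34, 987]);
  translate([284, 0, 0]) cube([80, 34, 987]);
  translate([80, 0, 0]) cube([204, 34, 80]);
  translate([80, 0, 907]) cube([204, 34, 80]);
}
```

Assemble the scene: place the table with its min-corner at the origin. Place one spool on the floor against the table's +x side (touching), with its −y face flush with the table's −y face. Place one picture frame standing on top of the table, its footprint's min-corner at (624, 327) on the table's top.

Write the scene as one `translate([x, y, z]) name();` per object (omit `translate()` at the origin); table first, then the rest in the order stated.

table();
translate([1163, 0, 0]) spool();
translate([624, 327, 724]) picture_frame();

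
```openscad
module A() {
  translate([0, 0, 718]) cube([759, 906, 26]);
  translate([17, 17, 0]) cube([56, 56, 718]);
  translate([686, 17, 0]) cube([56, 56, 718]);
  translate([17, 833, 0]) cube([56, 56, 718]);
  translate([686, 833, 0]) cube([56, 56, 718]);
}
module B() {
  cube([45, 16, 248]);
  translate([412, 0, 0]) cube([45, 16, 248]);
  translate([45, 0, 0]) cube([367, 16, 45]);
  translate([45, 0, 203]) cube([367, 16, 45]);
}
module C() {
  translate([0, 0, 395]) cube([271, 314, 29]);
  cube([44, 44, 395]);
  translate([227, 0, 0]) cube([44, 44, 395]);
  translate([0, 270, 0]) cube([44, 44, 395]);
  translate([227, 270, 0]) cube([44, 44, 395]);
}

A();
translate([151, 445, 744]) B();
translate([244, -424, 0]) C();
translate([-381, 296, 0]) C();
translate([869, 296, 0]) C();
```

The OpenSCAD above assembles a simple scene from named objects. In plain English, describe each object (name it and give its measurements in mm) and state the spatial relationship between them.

A is a table with a 759×906 mm rectangular top, 26 mm thick, top surface at z = 744 mm, supported by four 56×56 mm square legs, each inset 17 mm from the nearest pair of top edges, running from the floor.

B is a rectangular picture frame lying in the x–z plane (depth along y). The opening is 367 mm wide (x) by 158 mm tall (z), surrounded by a border 45 mm wide on all four sides. The frame is 16 mm deep and is made of two full-height vertical stiles with two horizontal rails fitted between them.

C is a simple wooden stool: a rectangular seat 271 mm (x) by 314 mm (y), 29 mm thick, top face at z = 424 mm, on four square legs, each 44×44 mm in cross-section. The legs rest on z = 0, each flush with a corner of the seat.

The picture frame is on top of the table, centred. Three stools sit around the table at the −y, −x, +x sides.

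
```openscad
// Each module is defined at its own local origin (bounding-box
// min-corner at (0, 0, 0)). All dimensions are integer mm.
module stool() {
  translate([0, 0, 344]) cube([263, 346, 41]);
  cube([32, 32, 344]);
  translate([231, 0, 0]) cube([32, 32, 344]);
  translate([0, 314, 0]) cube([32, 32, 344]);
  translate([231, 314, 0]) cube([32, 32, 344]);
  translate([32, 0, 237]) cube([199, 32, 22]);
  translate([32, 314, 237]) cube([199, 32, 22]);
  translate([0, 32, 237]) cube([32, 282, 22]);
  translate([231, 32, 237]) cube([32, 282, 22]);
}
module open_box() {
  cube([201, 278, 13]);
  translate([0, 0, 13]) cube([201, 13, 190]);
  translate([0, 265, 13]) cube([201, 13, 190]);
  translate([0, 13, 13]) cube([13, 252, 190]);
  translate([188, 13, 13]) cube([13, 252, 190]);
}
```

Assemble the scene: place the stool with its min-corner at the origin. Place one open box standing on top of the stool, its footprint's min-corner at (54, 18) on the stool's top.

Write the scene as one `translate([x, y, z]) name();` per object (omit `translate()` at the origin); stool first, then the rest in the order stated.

stool();
translate([54, 18, 385]) open_box();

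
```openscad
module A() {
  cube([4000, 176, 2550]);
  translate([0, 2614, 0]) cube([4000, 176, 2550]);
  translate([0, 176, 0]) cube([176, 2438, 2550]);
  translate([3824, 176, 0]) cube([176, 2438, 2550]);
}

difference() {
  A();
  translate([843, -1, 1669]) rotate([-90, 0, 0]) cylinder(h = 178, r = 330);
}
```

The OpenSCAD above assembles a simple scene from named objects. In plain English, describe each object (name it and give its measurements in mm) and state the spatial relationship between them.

A is the wall frame of a small rectangular building: four walls, each 2550 mm tall and 176 mm thick, enclosing a footprint 4000 mm (x) by 2790 mm (y) outside-to-outside, with no floor or roof. The front and back walls (the −y and +y sides) span the full width; the two side walls fit between them.

The house frame has a circular hole of radius 330 mm through its front wall, centred at (x = 843, z = 1669).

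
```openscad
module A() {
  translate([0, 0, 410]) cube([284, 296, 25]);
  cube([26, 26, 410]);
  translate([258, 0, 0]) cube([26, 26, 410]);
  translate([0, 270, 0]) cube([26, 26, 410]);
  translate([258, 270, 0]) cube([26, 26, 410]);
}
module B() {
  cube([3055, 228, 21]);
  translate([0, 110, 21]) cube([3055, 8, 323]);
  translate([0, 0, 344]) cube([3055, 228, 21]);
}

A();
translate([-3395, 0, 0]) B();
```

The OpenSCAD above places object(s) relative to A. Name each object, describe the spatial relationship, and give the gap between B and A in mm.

A is a stool. B is an I-beam. The I-beam is on the floor beside the stool on its −x side. The gap between the I-beam and the stool is 340 mm.

The I-beam's nearest face is 340 mm from the stool's −x face.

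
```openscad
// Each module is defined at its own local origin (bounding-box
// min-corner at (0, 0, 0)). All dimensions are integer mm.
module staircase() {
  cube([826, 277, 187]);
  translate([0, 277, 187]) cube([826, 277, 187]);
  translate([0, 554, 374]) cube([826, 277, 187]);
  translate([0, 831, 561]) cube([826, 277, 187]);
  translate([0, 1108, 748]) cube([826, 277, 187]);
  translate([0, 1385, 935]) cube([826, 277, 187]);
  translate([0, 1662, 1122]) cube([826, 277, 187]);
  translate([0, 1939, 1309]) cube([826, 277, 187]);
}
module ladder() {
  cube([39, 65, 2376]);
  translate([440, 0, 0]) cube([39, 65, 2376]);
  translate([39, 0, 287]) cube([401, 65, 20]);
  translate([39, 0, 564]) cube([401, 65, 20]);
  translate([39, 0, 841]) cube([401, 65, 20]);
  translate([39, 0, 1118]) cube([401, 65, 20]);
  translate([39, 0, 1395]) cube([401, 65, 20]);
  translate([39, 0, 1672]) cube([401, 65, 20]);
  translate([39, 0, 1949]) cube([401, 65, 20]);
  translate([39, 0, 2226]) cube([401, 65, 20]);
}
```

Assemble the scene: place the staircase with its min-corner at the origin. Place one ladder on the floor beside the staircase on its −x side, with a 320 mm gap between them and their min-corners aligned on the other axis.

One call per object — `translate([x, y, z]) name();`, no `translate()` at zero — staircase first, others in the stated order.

staircase();
translate([-799, 0, 0]) ladder();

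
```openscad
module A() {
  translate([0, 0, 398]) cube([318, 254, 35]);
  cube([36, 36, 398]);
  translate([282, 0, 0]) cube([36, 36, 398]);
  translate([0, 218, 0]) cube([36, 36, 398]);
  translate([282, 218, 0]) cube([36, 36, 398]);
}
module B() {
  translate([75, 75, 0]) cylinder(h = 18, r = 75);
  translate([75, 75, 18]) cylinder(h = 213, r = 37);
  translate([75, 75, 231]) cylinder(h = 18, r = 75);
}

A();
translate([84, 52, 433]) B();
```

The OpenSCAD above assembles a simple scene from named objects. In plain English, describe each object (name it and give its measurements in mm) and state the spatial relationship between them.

A is a four-legged stool. The seat is 318×254 mm, 35 mm thick, top at z = 433 mm. It stands on four square legs, each 36×36 mm in cross-section, from z = 0 to the seat underside, each flush with a corner of the seat.

B is a spool: two coaxial disc flanges of radius 75 mm and thickness 18 mm, joined by a core cylinder of radius 37 mm and height 213 mm. The lower flange rests on z = 0 and the three cylinders share a vertical axis.

The spool is on top of the stool, centred.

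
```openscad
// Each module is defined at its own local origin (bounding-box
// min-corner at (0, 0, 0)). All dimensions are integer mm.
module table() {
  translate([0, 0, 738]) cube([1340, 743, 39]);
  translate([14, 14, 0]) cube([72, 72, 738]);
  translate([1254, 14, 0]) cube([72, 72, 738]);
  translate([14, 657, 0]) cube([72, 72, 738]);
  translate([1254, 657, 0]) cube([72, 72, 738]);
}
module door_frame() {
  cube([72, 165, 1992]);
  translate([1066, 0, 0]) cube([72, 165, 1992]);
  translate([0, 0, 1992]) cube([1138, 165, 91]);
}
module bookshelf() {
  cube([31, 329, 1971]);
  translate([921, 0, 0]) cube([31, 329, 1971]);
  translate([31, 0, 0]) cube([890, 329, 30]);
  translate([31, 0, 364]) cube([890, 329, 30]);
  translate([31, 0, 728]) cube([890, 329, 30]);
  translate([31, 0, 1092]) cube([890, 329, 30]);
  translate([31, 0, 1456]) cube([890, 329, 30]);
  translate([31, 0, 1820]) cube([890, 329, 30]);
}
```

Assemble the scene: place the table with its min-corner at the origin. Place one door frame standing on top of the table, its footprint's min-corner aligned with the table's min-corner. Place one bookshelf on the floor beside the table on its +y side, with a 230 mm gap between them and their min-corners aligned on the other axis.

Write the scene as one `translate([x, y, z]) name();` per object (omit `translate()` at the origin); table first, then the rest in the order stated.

table();
translate([0, 0, 777]) door_frame();
translate([0, 973, 0]) bookshelf();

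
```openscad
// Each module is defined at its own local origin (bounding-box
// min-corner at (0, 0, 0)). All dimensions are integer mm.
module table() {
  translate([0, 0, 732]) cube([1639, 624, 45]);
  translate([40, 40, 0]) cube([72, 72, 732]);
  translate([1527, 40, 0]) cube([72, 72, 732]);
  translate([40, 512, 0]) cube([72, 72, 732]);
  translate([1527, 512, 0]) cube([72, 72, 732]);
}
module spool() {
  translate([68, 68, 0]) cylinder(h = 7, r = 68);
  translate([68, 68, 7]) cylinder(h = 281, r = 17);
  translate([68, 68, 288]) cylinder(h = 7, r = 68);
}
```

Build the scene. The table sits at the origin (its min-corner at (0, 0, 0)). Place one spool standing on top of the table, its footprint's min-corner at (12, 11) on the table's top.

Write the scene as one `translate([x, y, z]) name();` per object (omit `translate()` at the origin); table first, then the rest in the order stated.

table();
translate([12, 11, 777]) spool();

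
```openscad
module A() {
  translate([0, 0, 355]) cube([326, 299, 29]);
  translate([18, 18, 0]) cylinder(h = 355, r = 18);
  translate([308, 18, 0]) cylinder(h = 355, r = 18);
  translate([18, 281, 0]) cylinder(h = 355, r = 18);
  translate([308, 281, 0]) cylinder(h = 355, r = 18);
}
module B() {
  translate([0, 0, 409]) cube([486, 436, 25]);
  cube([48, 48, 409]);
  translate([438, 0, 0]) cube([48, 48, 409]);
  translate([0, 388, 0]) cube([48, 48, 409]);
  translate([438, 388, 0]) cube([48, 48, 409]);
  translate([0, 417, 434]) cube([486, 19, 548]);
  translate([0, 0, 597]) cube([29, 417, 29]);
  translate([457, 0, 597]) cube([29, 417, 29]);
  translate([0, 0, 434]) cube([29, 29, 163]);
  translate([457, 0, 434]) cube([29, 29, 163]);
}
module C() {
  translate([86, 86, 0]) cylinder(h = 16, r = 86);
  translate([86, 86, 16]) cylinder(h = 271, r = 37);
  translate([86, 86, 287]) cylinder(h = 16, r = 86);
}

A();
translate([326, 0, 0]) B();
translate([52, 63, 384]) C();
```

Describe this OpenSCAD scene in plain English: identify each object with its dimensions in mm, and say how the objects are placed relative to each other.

A is a simple wooden stool: a rectangular seat 326 mm (x) by 299 mm (y), 29 mm thick, top face at z = 384 mm, on four round legs, each 36 mm in diameter. The legs rest on z = 0, each leg's axis is inset half a diameter from the nearest pair of seat edges (so the leg's bounding box is flush with the corner).

B is a chair: 486×436 mm seat, 25 mm thick, top at z = 434 mm, on four 48 mm square corner legs flush with the seat edges. A 19 mm thick backrest slab spans the full seat width, extending 548 mm above the seat top, its back face flush with the seat's +y edge. Two armrests of 29×29 mm section run along each side from the seat's front edge to the front of the backrest, top faces 192 mm above the seat top and outer faces flush with the seat's x-edges; a 29×29 mm post under the front of each armrest stands on the seat at the front corner.

C is a spool: two coaxial disc flanges of radius 86 mm and thickness 16 mm, joined by a core cylinder of radius 37 mm and height 271 mm. The lower flange rests on z = 0 and the three cylinders share a vertical axis.

The chair is against the stool's +x side, with their −y faces flush. The spool is on top of the stool.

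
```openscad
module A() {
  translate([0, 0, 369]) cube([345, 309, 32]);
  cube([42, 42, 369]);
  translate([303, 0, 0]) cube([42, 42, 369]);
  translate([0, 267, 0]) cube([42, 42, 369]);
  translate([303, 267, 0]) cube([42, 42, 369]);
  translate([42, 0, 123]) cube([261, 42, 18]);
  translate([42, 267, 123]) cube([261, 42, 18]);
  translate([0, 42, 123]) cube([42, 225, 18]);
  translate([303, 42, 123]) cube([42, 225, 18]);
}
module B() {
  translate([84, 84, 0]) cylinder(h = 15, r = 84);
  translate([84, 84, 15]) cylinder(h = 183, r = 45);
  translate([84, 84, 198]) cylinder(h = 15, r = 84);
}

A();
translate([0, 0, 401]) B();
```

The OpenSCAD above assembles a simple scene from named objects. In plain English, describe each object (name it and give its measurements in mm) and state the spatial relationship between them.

A is a four-legged stool. The seat is 345×309 mm, 32 mm thick, top at z = 401 mm. It stands on four square legs, each 42×42 mm in cross-section, from z = 0 to the seat underside, each flush with a corner of the seat. Four stretchers, 42 mm wide and 18 mm tall, connect adjacent legs with their undersides at z = 123 mm, each running between the inner faces of the legs it joins and aligned with the legs' outer faces on the other axis.

B is a spool: two coaxial disc flanges of radius 84 mm and thickness 15 mm, joined by a core cylinder of radius 45 mm and height 183 mm. The lower flange rests on z = 0 and the three cylinders share a vertical axis.

The spool is on top of the stool.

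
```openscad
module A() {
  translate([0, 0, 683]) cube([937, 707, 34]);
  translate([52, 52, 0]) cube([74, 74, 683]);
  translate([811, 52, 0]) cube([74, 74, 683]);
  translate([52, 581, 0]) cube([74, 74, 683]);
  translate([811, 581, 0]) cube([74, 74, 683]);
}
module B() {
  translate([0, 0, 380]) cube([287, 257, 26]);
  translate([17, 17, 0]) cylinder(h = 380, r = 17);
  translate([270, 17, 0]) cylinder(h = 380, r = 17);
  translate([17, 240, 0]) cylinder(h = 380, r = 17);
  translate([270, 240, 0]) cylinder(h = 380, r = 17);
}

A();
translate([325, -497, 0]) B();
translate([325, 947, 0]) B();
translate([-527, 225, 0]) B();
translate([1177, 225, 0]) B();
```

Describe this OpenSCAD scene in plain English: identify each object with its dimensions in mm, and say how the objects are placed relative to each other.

A is a rectangular dining table. The top is 937×707×34 mm with its upper surface at z = 717 mm. It stands on four 74×74 mm square legs, each inset 52 mm from the nearest pair of top edges, running from the floor to the underside of the top.

B is a four-legged stool. The seat is 287×257 mm, 26 mm thick, top at z = 406 mm. It stands on four round legs, each 34 mm in diameter, from z = 0 to the seat underside, each leg's axis is inset half a diameter from the nearest pair of seat edges (so the leg's bounding box is flush with the corner).

Four stools sit around the table at the −y, +y, −x, +x sides.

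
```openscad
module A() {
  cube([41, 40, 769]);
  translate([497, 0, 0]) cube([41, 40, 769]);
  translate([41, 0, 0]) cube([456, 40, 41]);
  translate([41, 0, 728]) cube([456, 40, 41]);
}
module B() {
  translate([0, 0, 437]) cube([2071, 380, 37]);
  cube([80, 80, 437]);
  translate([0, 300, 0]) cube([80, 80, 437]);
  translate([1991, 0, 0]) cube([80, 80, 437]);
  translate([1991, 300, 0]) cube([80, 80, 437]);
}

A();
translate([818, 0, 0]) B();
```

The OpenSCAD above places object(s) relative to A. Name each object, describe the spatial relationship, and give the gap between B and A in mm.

The bench's nearest face is 280 mm from the picture frame's +x face.

A is a picture frame. B is a bench. The bench is on the floor beside the picture frame on its +x side. The gap between the bench and the picture frame is 280 mm.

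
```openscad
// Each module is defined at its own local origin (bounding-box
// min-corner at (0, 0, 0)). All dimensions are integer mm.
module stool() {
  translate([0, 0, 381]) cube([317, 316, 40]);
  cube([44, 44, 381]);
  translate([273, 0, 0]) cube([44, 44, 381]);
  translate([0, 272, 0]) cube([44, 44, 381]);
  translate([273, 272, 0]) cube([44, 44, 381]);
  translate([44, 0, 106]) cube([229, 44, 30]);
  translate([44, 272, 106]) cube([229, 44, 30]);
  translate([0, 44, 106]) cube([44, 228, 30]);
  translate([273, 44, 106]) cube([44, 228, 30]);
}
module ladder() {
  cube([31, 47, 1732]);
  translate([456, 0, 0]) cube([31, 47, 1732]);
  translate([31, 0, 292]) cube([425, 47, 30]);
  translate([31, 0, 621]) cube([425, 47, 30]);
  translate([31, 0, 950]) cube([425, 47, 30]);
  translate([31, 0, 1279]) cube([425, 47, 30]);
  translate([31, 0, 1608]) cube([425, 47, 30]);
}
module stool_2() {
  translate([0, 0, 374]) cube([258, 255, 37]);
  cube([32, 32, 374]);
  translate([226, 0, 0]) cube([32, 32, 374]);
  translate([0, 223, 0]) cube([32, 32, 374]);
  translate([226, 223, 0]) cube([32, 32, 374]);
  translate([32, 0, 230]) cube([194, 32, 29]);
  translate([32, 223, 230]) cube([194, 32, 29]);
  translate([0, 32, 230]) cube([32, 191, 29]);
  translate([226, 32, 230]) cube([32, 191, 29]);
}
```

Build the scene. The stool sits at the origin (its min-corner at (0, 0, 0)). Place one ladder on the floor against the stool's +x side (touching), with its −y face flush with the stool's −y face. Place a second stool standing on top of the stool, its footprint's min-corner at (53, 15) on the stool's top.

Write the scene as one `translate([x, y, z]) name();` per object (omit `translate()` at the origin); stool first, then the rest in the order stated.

stool();
translate([317, 0, 0]) ladder();
translate([53, 15, 421]) stool_2();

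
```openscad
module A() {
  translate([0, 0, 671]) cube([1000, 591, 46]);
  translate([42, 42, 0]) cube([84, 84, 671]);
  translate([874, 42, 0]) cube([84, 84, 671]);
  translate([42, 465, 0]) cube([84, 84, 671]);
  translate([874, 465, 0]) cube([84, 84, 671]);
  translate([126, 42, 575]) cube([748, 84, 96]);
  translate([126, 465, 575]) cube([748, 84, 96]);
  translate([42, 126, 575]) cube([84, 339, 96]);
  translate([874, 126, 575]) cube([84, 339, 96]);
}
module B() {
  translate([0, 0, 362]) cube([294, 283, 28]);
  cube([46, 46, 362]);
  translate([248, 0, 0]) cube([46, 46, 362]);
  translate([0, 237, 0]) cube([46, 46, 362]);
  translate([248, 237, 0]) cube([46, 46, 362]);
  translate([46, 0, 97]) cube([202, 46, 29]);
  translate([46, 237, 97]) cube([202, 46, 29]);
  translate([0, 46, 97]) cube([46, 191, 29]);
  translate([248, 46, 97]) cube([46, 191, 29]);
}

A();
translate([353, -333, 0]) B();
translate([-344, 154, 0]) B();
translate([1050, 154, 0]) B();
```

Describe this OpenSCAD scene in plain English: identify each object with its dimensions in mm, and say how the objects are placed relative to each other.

A is a table: top 1000 mm (x) × 591 mm (y), 46 mm thick, upper face at z = 717 mm, on four 84×84 mm square legs, each inset 42 mm from the nearest pair of top edges, running from z = 0 to the bottom of the top. Four apron rails, 84 mm thick and 96 mm tall, run between adjacent legs with their top edges flush with the underside of the top and their outer faces flush with the legs' outer faces.

B is a four-legged stool. The seat is a 294×283×28 mm slab whose top surface is at z = 390 mm; four square legs, each 46×46 mm in cross-section, run from the floor (z = 0) to the underside of the seat, each flush with a corner of the seat. Four stretchers, 46 mm wide and 29 mm tall, connect adjacent legs with their undersides at z = 97 mm, each running between the inner faces of the legs it joins and aligned with the legs' outer faces on the other axis.

Three stools sit around the table at the −y, −x, +x sides.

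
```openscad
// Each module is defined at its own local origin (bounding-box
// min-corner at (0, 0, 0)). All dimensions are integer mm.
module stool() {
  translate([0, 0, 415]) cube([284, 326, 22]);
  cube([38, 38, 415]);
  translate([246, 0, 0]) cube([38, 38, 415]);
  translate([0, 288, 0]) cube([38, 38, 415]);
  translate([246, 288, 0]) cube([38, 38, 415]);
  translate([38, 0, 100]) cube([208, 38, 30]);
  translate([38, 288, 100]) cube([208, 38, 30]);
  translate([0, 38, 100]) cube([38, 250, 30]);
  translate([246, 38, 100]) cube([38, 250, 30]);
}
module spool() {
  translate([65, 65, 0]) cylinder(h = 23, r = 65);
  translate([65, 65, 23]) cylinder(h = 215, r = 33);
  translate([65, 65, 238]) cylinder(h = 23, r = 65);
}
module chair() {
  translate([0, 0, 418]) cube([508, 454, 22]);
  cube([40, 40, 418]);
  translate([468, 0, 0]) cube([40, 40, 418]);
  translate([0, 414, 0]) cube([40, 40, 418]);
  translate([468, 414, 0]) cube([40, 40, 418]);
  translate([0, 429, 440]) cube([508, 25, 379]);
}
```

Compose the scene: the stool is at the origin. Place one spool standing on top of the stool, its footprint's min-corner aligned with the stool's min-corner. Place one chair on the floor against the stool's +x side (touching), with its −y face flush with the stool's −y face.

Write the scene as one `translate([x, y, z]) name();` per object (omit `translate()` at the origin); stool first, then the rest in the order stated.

stool();
translate([0, 0, 437]) spool();
translate([284, 0, 0]) chair();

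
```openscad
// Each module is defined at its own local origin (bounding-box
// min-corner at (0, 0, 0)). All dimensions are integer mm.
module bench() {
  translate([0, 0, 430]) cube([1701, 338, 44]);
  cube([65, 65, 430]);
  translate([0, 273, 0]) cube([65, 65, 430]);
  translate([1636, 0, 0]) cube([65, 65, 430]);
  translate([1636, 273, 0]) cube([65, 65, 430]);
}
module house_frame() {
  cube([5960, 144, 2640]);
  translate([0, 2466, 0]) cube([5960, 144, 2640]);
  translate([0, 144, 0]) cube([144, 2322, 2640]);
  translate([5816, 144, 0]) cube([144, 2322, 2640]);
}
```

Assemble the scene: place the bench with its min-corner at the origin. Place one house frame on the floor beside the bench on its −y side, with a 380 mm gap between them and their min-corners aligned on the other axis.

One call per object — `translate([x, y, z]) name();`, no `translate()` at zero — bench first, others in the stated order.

bench();
translate([0, -2990, 0]) house_frame();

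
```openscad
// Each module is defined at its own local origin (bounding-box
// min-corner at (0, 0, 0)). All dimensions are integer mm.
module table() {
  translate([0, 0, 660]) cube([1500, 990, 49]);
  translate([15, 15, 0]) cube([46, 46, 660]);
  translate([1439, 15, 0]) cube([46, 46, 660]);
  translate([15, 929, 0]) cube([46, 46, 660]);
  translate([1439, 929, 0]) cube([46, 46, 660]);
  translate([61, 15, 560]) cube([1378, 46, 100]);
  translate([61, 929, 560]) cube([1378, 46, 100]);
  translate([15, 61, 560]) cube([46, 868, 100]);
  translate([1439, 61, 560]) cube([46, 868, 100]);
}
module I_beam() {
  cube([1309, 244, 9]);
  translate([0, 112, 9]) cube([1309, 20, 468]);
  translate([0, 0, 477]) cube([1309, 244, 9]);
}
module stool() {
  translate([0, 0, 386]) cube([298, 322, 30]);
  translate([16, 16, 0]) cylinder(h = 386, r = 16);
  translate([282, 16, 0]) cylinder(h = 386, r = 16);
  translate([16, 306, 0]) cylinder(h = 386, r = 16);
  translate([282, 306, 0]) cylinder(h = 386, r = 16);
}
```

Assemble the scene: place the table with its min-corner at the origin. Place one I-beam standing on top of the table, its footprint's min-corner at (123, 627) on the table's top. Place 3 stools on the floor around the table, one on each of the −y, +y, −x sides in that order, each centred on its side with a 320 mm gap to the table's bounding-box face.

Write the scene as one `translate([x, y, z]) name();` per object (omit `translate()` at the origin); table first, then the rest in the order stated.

table();
translate([123, 627, 709]) I_beam();
translate([601, -642, 0]) stool();
translate([601, 1310, 0]) stool();
translate([-618, 334, 0]) stool();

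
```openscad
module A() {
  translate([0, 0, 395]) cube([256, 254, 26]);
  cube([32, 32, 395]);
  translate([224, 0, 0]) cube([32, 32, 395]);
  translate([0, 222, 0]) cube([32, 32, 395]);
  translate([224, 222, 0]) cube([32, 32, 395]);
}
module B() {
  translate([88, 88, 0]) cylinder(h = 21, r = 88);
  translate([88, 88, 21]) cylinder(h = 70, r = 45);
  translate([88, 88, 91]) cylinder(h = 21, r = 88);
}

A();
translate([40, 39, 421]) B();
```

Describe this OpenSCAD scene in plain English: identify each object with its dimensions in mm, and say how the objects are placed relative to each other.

A is a four-legged stool. The seat is 256×254 mm, 26 mm thick, top at z = 421 mm. It stands on four square legs, each 32×32 mm in cross-section, from z = 0 to the seat underside, each flush with a corner of the seat.

B is a spool: two coaxial disc flanges of radius 88 mm and thickness 21 mm, joined by a core cylinder of radius 45 mm and height 70 mm. The lower flange rests on z = 0 and the three cylinders share a vertical axis.

The spool is on top of the stool, centred.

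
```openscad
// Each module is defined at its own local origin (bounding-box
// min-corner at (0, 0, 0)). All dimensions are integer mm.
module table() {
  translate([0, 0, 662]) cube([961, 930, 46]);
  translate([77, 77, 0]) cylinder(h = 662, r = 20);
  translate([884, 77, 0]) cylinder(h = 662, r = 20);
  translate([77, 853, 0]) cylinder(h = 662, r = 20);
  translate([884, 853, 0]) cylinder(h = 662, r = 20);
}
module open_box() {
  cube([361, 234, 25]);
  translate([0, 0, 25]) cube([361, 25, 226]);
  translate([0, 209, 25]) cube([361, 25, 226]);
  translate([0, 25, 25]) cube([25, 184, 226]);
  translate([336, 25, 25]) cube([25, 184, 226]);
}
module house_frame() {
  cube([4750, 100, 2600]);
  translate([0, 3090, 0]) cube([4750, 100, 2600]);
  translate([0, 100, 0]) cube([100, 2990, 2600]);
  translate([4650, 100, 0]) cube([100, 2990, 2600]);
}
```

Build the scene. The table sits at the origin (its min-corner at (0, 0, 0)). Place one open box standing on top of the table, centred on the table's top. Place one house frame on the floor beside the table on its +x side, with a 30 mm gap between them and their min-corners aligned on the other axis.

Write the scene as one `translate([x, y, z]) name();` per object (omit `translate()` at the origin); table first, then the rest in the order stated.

table();
translate([300, 348, 708]) open_box();
translate([991, 0, 0]) house_frame();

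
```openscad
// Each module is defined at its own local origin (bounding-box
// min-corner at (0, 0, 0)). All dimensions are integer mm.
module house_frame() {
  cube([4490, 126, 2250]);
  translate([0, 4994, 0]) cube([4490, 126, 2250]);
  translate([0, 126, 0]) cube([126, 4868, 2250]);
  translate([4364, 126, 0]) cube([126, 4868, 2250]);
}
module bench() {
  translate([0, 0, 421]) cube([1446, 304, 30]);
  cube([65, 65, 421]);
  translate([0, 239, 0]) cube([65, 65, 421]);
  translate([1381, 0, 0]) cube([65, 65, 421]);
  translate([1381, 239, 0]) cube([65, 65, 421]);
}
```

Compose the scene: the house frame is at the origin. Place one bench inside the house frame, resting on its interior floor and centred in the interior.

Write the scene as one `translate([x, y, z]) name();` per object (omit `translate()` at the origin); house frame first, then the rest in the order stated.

house_frame();
translate([1522, 2408, 0]) bench();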